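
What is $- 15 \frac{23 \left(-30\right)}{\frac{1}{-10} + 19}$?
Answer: $\frac{11500}{21} \approx 547.62$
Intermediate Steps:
$- 15 \frac{23 \left(-30\right)}{\frac{1}{-10} + 19} = - 15 \left(- \frac{690}{- \frac{1}{10} + 19}\right) = - 15 \left(- \frac{690}{\frac{189}{10}}\right) = - 15 \left(\left(-690\right) \frac{10}{189}\right) = \left(-15\right) \left(- \frac{2300}{63}\right) = \frac{11500}{21}$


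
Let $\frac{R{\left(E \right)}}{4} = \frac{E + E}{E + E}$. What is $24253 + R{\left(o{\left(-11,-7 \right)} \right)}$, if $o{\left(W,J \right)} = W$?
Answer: $24257$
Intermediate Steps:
$R{\left(E \right)} = 4$ ($R{\left(E \right)} = 4 \frac{E + E}{E + E} = 4 \frac{2 E}{2 E} = 4 \cdot 2 E \frac{1}{2 E} = 4 \cdot 1 = 4$)
$24253 + R{\left(o{\left(-11,-7 \right)} \right)} = 24253 + 4 = 24257$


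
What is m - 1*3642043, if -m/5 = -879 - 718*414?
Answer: -2151388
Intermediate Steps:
m = 1490655 (m = -5*(-879 - 718*414) = -5*(-879 - 297252) = -5*(-298131) = 1490655)
m - 1*3642043 = 1490655 - 1*3642043 = 1490655 - 3642043 = -2151388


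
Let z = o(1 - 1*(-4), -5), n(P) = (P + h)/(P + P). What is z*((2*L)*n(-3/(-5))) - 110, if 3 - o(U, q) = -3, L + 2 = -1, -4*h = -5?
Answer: -331/2 ≈ -165.50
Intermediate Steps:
h = 5/4 (h = -¼*(-5) = 5/4 ≈ 1.2500)
L = -3 (L = -2 - 1 = -3)
o(U, q) = 6 (o(U, q) = 3 - 1*(-3) = 3 + 3 = 6)
n(P) = (5/4 + P)/(2*P) (n(P) = (P + 5/4)/(P + P) = (5/4 + P)/((2*P)) = (5/4 + P)*(1/(2*P)) = (5/4 + P)/(2*P))
z = 6
z*((2*L)*n(-3/(-5))) - 110 = 6*((2*(-3))*((5 + 4*(-3/(-5)))/(8*((-3/(-5)))))) - 110 = 6*(-3*(5 + 4*(-3*(-⅕)))/(4*((-3*(-⅕))))) - 110 = 6*(-3*(5 + 4*(⅗))/(4*⅗)) - 110 = 6*(-3*5*(5 + 12/5)/(4*3)) - 110 = 6*(-3*5*37/(4*3*5)) - 110 = 6*(-6*37/24) - 110 = 6*(-37/4) - 110 = -111/2 - 110 = -331/2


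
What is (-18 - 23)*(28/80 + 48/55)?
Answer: -11029/220 ≈ -50.132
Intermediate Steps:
(-18 - 23)*(28/80 + 48/55) = -41*(28*(1/80) + 48*(1/55)) = -41*(7/20 + 48/55) = -41*269/220 = -11029/220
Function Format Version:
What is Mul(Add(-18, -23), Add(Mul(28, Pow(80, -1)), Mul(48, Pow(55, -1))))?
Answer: Rational(-11029, 220) ≈ -50.132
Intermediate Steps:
Mul(Add(-18, -23), Add(Mul(28, Pow(80, -1)), Mul(48, Pow(55, -1)))) = Mul(-41, Add(Mul(28, Rational(1, 80)), Mul(48, Rational(1, 55)))) = Mul(-41, Add(Rational(7, 20), Rational(48, 55))) = Mul(-41, Rational(269, 220)) = Rational(-11029, 220)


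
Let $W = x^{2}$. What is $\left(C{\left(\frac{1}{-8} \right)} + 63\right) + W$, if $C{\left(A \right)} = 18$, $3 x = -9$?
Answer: $90$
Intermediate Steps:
$x = -3$ ($x = \frac{1}{3} \left(-9\right) = -3$)
$W = 9$ ($W = \left(-3\right)^{2} = 9$)
$\left(C{\left(\frac{1}{-8} \right)} + 63\right) + W = \left(18 + 63\right) + 9 = 81 + 9 = 90$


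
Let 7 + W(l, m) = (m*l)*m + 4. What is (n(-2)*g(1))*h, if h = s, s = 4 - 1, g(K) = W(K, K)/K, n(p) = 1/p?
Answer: 3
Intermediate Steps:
n(p) = 1/p
W(l, m) = -3 + l*m**2 (W(l, m) = -7 + ((m*l)*m + 4) = -7 + ((l*m)*m + 4) = -7 + (l*m**2 + 4) = -7 + (4 + l*m**2) = -3 + l*m**2)
g(K) = (-3 + K**3)/K (g(K) = (-3 + K*K**2)/K = (-3 + K**3)/K)
s = 3
h = 3
(n(-2)*g(1))*h = (((-3 + 1**3)/1)/(-2))*3 = -(-3 + 1)/2*3 = -(-2)/2*3 = -1/2*(-2)*3 = 1*3 = 3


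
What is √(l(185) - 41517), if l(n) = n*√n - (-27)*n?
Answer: √(-36522 + 185*√185) ≈ 184.41*I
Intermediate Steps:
l(n) = n^(3/2) + 27*n
√(l(185) - 41517) = √((185^(3/2) + 27*185) - 41517) = √((185*√185 + 4995) - 41517) = √((4995 + 185*√185) - 41517) = √(-36522 + 185*√185)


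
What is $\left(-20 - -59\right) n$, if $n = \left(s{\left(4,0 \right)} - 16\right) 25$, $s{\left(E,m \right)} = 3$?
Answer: $-12675$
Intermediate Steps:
$n = -325$ ($n = \left(3 - 16\right) 25 = \left(-13\right) 25 = -325$)
$\left(-20 - -59\right) n = \left(-20 - -59\right) \left(-325\right) = \left(-20 + 59\right) \left(-325\right) = 39 \left(-325\right) = -12675$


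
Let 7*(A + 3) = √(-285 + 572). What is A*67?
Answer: -201 + 67*√287/7 ≈ -38.850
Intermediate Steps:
A = -3 + √287/7 (A = -3 + √(-285 + 572)/7 = -3 + √287/7 ≈ -0.57985)
A*67 = (-3 + √287/7)*67 = -201 + 67*√287/7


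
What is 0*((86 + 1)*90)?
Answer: 0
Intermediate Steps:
0*((86 + 1)*90) = 0*(87*90) = 0*7830 = 0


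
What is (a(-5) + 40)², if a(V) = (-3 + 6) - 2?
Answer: 1681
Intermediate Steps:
a(V) = 1 (a(V) = 3 - 2 = 1)
(a(-5) + 40)² = (1 + 40)² = 41² = 1681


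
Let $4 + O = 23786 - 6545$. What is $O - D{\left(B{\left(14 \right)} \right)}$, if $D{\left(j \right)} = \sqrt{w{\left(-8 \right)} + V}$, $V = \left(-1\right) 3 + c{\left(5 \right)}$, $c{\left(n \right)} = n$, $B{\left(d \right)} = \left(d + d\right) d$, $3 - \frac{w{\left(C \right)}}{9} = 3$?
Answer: $17237 - \sqrt{2} \approx 17236.0$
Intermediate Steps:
$w{\left(C \right)} = 0$ ($w{\left(C \right)} = 27 - 27 = 0$)
$B{\left(d \right)} = 2 d^{2}$ ($B{\left(d \right)} = 2 d d = 2 d^{2}$)
$V = 2$ ($V = \left(-1\right) 3 + 5 = -3 + 5 = 2$)
$D{\left(j \right)} = \sqrt{2}$ ($D{\left(j \right)} = \sqrt{0 + 2} = \sqrt{2}$)
$O = 17237$ ($O = -4 + \left(23786 - 6545\right) = -4 + 17241 = 17237$)
$O - D{\left(B{\left(14 \right)} \right)} = 17237 - \sqrt{2}$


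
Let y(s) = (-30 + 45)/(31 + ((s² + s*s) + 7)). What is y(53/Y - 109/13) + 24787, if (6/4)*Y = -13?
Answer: 22729709/917 ≈ 24787.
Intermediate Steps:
Y = -26/3 (Y = (⅔)*(-13) = -26/3 ≈ -8.6667)
y(s) = 15/(38 + 2*s²) (y(s) = 15/(31 + ((s² + s²) + 7)) = 15/(31 + (2*s² + 7)) = 15/(31 + (7 + 2*s²)) = 15/(38 + 2*s²))
y(53/Y - 109/13) + 24787 = 15/(2*(19 + (53/(-26/3) - 109/13)²)) + 24787 = 15/(2*(19 + (53*(-3/26) - 109*1/13)²)) + 24787 = 15/(2*(19 + (-159/26 - 109/13)²)) + 24787 = 15/(2*(19 + (-29/2)²)) + 24787 = 15/(2*(19 + 841/4)) + 24787 = 15/(2*(917/4)) + 24787 = (15/2)*(4/917) + 24787 = 30/917 + 24787 = 22729709/917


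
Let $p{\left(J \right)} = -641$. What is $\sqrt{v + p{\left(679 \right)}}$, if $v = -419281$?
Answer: $3 i \sqrt{46658} \approx 648.01 i$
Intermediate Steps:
$\sqrt{v + p{\left(679 \right)}} = \sqrt{-419281 - 641} = \sqrt{-419922} = 3 i \sqrt{46658}$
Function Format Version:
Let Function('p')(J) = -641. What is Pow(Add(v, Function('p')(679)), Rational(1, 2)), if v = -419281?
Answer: Mul(3, I, Pow(46658, Rational(1, 2))) ≈ Mul(648.01, I)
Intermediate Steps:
Pow(Add(v, Function('p')(679)), Rational(1, 2)) = Pow(Add(-419281, -641), Rational(1, 2)) = Pow(-419922, Rational(1, 2)) = Mul(3, I, Pow(46658, Rational(1, 2)))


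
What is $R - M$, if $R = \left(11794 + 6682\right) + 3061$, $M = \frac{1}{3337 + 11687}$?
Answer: $\frac{323571887}{15024} \approx 21537.0$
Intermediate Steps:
$M = \frac{1}{15024} \approx 6.656 \cdot 10^{-5}$
$R = 21537$ ($R = 18476 + 3061 = 21537$)
$R - M = 21537 - \frac{1}{15024} = \frac{323571887}{15024}$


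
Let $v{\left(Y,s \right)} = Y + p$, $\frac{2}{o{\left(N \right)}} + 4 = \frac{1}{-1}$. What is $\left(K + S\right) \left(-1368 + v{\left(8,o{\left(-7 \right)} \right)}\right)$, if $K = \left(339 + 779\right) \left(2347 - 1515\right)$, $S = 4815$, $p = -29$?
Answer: $-1298702499$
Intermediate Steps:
$o{\left(N \right)} = - \frac{2}{5}$ ($o{\left(N \right)} = \frac{2}{-4 + \frac{1}{-1}} = \frac{2}{-4 - 1} = \frac{2}{-5} = 2 \left(- \frac{1}{5}\right) = - \frac{2}{5}$)
$v{\left(Y,s \right)} = -29 + Y$ ($v{\left(Y,s \right)} = Y - 29 = -29 + Y$)
$K = 930176$ ($K = 1118 \cdot 832 = 930176$)
$\left(K + S\right) \left(-1368 + v{\left(8,o{\left(-7 \right)} \right)}\right) = \left(930176 + 4815\right) \left(-1368 + \left(-29 + 8\right)\right) = 934991 \left(-1368 - 21\right) = 934991 \left(-1389\right) = -1298702499$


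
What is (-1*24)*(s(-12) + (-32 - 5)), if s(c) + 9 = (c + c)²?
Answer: -12720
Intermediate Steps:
s(c) = -9 + 4*c² (s(c) = -9 + (c + c)² = -9 + (2*c)² = -9 + 4*c²)
(-1*24)*(s(-12) + (-32 - 5)) = (-1*24)*((-9 + 4*(-12)²) + (-32 - 5)) = -24*((-9 + 4*144) - 37) = -24*((-9 + 576) - 37) = -24*(567 - 37) = -24*530 = -12720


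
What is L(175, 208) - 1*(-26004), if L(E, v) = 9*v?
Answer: 27876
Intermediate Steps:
L(175, 208) - 1*(-26004) = 9*208 - 1*(-26004) = 1872 + 26004 = 27876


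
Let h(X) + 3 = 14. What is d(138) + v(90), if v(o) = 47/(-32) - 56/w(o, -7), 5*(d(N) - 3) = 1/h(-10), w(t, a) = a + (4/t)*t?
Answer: 106741/5280 ≈ 20.216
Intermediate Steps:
h(X) = 11 (h(X) = -3 + 14 = 11)
w(t, a) = 4 + a (w(t, a) = a + 4 = 4 + a)
d(N) = 166/55 (d(N) = 3 + (⅕)/11 = 3 + (⅕)*(1/11) = 3 + 1/55 = 166/55)
v(o) = 1651/96 (v(o) = 47/(-32) - 56/(4 - 7) = 47*(-1/32) - 56/(-3) = -47/32 - 56*(-⅓) = -47/32 + 56/3 = 1651/96)
d(138) + v(90) = 166/55 + 1651/96 = 106741/5280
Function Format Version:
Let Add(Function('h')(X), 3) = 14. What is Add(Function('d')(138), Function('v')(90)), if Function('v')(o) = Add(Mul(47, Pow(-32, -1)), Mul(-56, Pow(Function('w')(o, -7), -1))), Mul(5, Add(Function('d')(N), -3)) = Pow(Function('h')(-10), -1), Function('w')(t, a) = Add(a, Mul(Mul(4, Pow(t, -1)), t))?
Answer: Rational(106741, 5280) ≈ 20.216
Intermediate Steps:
Function('h')(X) = 11 (Function('h')(X) = Add(-3, 14) = 11)
Function('w')(t, a) = Add(4, a) (Function('w')(t, a) = Add(a, 4) = Add(4, a))
Function('d')(N) = Rational(166, 55) (Function('d')(N) = Add(3, Mul(Rational(1, 5), Pow(11, -1))) = Add(3, Mul(Rational(1, 5), Rational(1, 11))) = Add(3, Rational(1, 55)) = Rational(166, 55))
Function('v')(o) = Rational(1651, 96) (Function('v')(o) = Add(Mul(47, Pow(-32, -1)), Mul(-56, Pow(Add(4, -7), -1))) = Add(Mul(47, Rational(-1, 32)), Mul(-56, Pow(-3, -1))) = Add(Rational(-47, 32), Mul(-56, Rational(-1, 3))) = Add(Rational(-47, 32), Rational(56, 3)) = Rational(1651, 96))
Add(Function('d')(138), Function('v')(90)) = Add(Rational(166, 55), Rational(1651, 96)) = Rational(106741, 5280)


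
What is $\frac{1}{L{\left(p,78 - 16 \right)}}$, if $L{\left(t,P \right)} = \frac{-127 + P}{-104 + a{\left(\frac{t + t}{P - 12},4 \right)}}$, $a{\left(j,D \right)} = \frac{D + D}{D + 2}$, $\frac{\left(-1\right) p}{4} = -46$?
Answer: $\frac{308}{195} \approx 1.5795$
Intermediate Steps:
$p = 184$ ($p = \left(-4\right) \left(-46\right) = 184$)
$a{\left(j,D \right)} = \frac{2 D}{2 + D}$
$L{\left(t,P \right)} = \frac{381}{308} - \frac{3 P}{308}$ ($L{\left(t,P \right)} = \frac{-127 + P}{-104 + 2 \cdot 4 \frac{1}{2 + 4}} = \frac{-127 + P}{-104 + 2 \cdot 4 \cdot \frac{1}{6}} = \frac{-127 + P}{-104 + \frac{4}{3}} = \frac{-127 + P}{- \frac{308}{3}} = \left(-127 + P\right) \left(- \frac{3}{308}\right) = \frac{381}{308} - \frac{3 P}{308}$)
$\frac{1}{L{\left(p,78 - 16 \right)}} = \frac{1}{\frac{381}{308} - \frac{3 \left(78 - 16\right)}{308}} = \frac{1}{\frac{381}{308} - \frac{93}{154}} = \frac{1}{\frac{195}{308}} = \frac{308}{195}$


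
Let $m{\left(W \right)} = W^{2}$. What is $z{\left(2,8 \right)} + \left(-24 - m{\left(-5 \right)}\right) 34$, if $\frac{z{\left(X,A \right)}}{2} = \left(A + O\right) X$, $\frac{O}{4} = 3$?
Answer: $-1586$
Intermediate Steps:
$O = 12$ ($O = 4 \cdot 3 = 12$)
$z{\left(X,A \right)} = 2 X \left(12 + A\right)$ ($z{\left(X,A \right)} = 2 \left(A + 12\right) X = 2 \left(12 + A\right) X = 2 X \left(12 + A\right)$)
$z{\left(2,8 \right)} + \left(-24 - m{\left(-5 \right)}\right) 34 = 2 \cdot 2 \left(12 + 8\right) + \left(-24 - \left(-5\right)^{2}\right) 34 = 2 \cdot 2 \cdot 20 + \left(-24 - 25\right) 34 = 80 + \left(-24 - 25\right) 34 = 80 - 1666 = -1586$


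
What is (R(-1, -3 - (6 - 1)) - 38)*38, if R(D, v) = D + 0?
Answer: -1482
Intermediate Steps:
R(D, v) = D
(R(-1, -3 - (6 - 1)) - 38)*38 = (-1 - 38)*38 = -39*38 = -1482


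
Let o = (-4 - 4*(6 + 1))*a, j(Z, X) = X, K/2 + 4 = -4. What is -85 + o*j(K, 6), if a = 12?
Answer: -2389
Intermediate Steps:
K = -16 (K = -8 + 2*(-4) = -8 - 8 = -16)
o = -384 (o = (-4 - 4*(6 + 1))*12 = (-4 - 4*7)*12 = (-4 - 28)*12 = -32*12 = -384)
-85 + o*j(K, 6) = -85 - 384*6 = -85 - 2304 = -2389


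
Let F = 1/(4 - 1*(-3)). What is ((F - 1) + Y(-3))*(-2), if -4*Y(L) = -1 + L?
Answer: -2/7 ≈ -0.28571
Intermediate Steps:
Y(L) = ¼ - L/4 (Y(L) = -(-1 + L)/4 = ¼ - L/4)
F = ⅐ (F = 1/(4 + 3) = 1/7 = ⅐ ≈ 0.14286)
((F - 1) + Y(-3))*(-2) = ((⅐ - 1) + (¼ - ¼*(-3)))*(-2) = (-6/7 + (¼ + ¾))*(-2) = (-6/7 + 1)*(-2) = (⅐)*(-2) = -2/7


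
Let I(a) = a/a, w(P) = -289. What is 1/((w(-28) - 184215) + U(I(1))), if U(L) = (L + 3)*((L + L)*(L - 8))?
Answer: -1/184560 ≈ -5.4183e-6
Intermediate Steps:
I(a) = 1
U(L) = 2*L*(-8 + L)*(3 + L) (U(L) = (3 + L)*((2*L)*(-8 + L)) = (3 + L)*(2*L*(-8 + L)) = 2*L*(-8 + L)*(3 + L))
1/((w(-28) - 184215) + U(I(1))) = 1/((-289 - 184215) + 2*1*(-24 + 1**2 - 5*1)) = 1/(-184504 + 2*1*(-24 + 1 - 5)) = 1/(-184504 + 2*1*(-28)) = 1/(-184504 - 56) = 1/(-184560) = -1/184560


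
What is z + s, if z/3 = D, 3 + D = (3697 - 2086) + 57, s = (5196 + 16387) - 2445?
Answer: 24133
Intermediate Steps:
s = 19138 (s = 21583 - 2445 = 19138)
D = 1665 (D = -3 + ((3697 - 2086) + 57) = -3 + (1611 + 57) = -3 + 1668 = 1665)
z = 4995 (z = 3*1665 = 4995)
z + s = 4995 + 19138 = 24133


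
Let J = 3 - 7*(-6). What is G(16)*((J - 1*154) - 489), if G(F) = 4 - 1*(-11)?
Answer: -8970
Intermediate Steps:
G(F) = 15 (G(F) = 4 + 11 = 15)
J = 45 (J = 3 + 42 = 45)
G(16)*((J - 1*154) - 489) = 15*((45 - 1*154) - 489) = 15*((45 - 154) - 489) = 15*(-109 - 489) = 15*(-598) = -8970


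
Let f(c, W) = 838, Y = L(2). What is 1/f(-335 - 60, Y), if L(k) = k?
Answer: 1/838 ≈ 0.0011933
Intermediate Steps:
Y = 2
1/f(-335 - 60, Y) = 1/838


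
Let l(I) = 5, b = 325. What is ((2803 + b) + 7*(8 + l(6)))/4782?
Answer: 1073/1594 ≈ 0.67315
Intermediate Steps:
((2803 + b) + 7*(8 + l(6)))/4782 = ((2803 + 325) + 7*(8 + 5))/4782 = (3128 + 7*13)*(1/4782) = (3128 + 91)*(1/4782) = 3219*(1/4782) = 1073/1594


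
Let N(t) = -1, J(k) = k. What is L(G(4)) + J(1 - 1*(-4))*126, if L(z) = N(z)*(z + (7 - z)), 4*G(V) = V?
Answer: 623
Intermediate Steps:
G(V) = V/4
L(z) = -7 (L(z) = -(z + (7 - z)) = -1*7 = -7)
L(G(4)) + J(1 - 1*(-4))*126 = -7 + (1 - 1*(-4))*126 = -7 + (1 + 4)*126 = -7 + 5*126 = -7 + 630 = 623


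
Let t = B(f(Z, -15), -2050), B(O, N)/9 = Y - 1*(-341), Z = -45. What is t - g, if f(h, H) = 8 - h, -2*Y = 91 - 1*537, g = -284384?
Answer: 289460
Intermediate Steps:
Y = 223 (Y = -(91 - 1*537)/2 = -(91 - 537)/2 = -½*(-446) = 223)
B(O, N) = 5076 (B(O, N) = 9*(223 - 1*(-341)) = 9*(223 + 341) = 9*564 = 5076)
t = 5076
t - g = 5076 - 1*(-284384) = 5076 + 284384 = 289460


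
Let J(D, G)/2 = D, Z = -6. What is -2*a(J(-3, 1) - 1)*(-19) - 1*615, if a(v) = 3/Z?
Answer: -634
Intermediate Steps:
J(D, G) = 2*D
a(v) = -½ (a(v) = 3/(-6) = 3*(-⅙) = -½)
-2*a(J(-3, 1) - 1)*(-19) - 1*615 = -2*(-½)*(-19) - 1*615 = 1*(-19) - 615 = -19 - 615 = -634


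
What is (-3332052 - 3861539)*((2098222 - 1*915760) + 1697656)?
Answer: -20718390923738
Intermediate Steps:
(-3332052 - 3861539)*((2098222 - 1*915760) + 1697656) = -7193591*((2098222 - 915760) + 1697656) = -7193591*(1182462 + 1697656) = -7193591*2880118 = -20718390923738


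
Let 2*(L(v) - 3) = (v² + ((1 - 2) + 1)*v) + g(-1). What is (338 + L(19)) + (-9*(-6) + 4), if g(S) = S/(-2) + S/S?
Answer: 2321/4 ≈ 580.25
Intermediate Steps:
g(S) = 1 - S/2 (g(S) = S*(-½) + 1 = -S/2 + 1 = 1 - S/2)
L(v) = 15/4 + v²/2 (L(v) = 3 + ((v² + ((1 - 2) + 1)*v) + (1 - ½*(-1)))/2 = 3 + ((v² + (-1 + 1)*v) + (1 + ½))/2 = 3 + ((v² + 0*v) + 3/2)/2 = 3 + ((v² + 0) + 3/2)/2 = 3 + (v² + 3/2)/2 = 3 + (3/2 + v²)/2 = 3 + (¾ + v²/2) = 15/4 + v²/2)
(338 + L(19)) + (-9*(-6) + 4) = (338 + (15/4 + (½)*19²)) + (-9*(-6) + 4) = (338 + (15/4 + (½)*361)) + (54 + 4) = (338 + (15/4 + 361/2)) + 58 = (338 + 737/4) + 58 = 2089/4 + 58 = 2321/4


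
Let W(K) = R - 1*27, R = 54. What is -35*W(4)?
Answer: -945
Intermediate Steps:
W(K) = 27 (W(K) = 54 - 1*27 = 54 - 27 = 27)
-35*W(4) = -35*27 = -945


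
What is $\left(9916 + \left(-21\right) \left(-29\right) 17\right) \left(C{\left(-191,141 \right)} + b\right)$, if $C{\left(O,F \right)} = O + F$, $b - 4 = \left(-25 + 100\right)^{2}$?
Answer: $113080751$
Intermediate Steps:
$b = 5629$ ($b = 4 + \left(-25 + 100\right)^{2} = 4 + 75^{2} = 4 + 5625 = 5629$)
$C{\left(O,F \right)} = F + O$
$\left(9916 + \left(-21\right) \left(-29\right) 17\right) \left(C{\left(-191,141 \right)} + b\right) = \left(9916 + \left(-21\right) \left(-29\right) 17\right) \left(\left(141 - 191\right) + 5629\right) = \left(9916 + 609 \cdot 17\right) \left(-50 + 5629\right) = \left(9916 + 10353\right) 5579 = 20269 \cdot 5579 = 113080751$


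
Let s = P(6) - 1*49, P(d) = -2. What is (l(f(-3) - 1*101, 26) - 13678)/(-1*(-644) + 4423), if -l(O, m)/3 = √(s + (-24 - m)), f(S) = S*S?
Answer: -13678/5067 - I*√101/1689 ≈ -2.6994 - 0.0059502*I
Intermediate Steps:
s = -51 (s = -2 - 1*49 = -2 - 49 = -51)
f(S) = S²
l(O, m) = -3*√(-75 - m) (l(O, m) = -3*√(-51 + (-24 - m)) = -3*√(-75 - m))
(l(f(-3) - 1*101, 26) - 13678)/(-1*(-644) + 4423) = (-3*√(-75 - 1*26) - 13678)/(-1*(-644) + 4423) = (-3*√(-75 - 26) - 13678)/(644 + 4423) = (-3*I*√101 - 13678)/5067 = (-3*I*√101 - 13678)*(1/5067) = (-13678 - 3*I*√101)*(1/5067) = -13678/5067 - I*√101/1689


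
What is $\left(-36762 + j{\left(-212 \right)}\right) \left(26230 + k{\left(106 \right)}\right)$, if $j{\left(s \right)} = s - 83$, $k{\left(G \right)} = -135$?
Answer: $-967002415$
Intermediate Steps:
$j{\left(s \right)} = -83 + s$ ($j{\left(s \right)} = s - 83 = -83 + s$)
$\left(-36762 + j{\left(-212 \right)}\right) \left(26230 + k{\left(106 \right)}\right) = \left(-36762 - 295\right) \left(26230 - 135\right) = \left(-36762 - 295\right) 26095 = \left(-37057\right) 26095 = -967002415$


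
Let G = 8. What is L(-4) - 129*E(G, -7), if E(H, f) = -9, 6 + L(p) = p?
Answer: 1151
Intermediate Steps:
L(p) = -6 + p
L(-4) - 129*E(G, -7) = (-6 - 4) - 129*(-9) = -10 + 1161 = 1151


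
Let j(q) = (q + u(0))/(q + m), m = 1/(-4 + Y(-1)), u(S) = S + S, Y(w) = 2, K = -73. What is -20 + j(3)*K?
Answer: -538/5 ≈ -107.60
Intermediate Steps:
u(S) = 2*S
m = -1/2 (m = 1/(-4 + 2) = 1/(-2) = -1/2 ≈ -0.50000)
j(q) = q/(-1/2 + q) (j(q) = (q + 2*0)/(q - 1/2) = (q + 0)/(-1/2 + q) = q/(-1/2 + q))
-20 + j(3)*K = -20 + (2*3/(-1 + 2*3))*(-73) = -20 + (2*3/(-1 + 6))*(-73) = -20 + (2*3/5)*(-73) = -20 + (2*3*(1/5))*(-73) = -20 + (6/5)*(-73) = -20 - 438/5 = -538/5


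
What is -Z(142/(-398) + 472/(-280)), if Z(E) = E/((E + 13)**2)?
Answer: 99084090/5824589761 ≈ 0.017011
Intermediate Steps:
Z(E) = E/(13 + E)**2 (Z(E) = E/((13 + E)**2) = E/(13 + E)**2)
-Z(142/(-398) + 472/(-280)) = -(142/(-398) + 472/(-280))/(13 + (142/(-398) + 472/(-280)))**2 = -(142*(-1/398) + 472*(-1/280))/(13 + (142*(-1/398) + 472*(-1/280)))**2 = -(-71/199 - 59/35)/(13 + (-71/199 - 59/35))**2 = -(-14226)/(6965*(13 - 14226/6965)**2) = -(-14226)/(6965*(76319/6965)**2) = -(-14226)*48511225/(6965*5824589761) = -1*(-99084090/5824589761) = 99084090/5824589761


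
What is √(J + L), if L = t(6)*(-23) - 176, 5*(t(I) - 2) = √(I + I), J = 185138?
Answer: √(4622900 - 230*√3)/5 ≈ 430.00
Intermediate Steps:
t(I) = 2 + √2*√I/5 (t(I) = 2 + √(I + I)/5 = 2 + √(2*I)/5 = 2 + (√2*√I)/5 = 2 + √2*√I/5)
L = -222 - 46*√3/5 (L = (2 + √2*√6/5)*(-23) - 176 = (2 + 2*√3/5)*(-23) - 176 = (-46 - 46*√3/5) - 176 = -222 - 46*√3/5 ≈ -237.93)
√(J + L) = √(185138 + (-222 - 46*√3/5)) = √(184916 - 46*√3/5)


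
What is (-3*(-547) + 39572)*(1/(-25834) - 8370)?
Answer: -8911510934753/25834 ≈ -3.4495e+8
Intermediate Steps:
(-3*(-547) + 39572)*(1/(-25834) - 8370) = (1641 + 39572)*(-1/25834 - 8370) = 41213*(-216230581/25834) = -8911510934753/25834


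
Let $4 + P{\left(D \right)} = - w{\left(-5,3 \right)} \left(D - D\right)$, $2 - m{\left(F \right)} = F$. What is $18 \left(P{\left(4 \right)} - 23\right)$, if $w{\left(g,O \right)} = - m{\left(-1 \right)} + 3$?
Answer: $-486$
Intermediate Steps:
$m{\left(F \right)} = 2 - F$
$w{\left(g,O \right)} = 0$ ($w{\left(g,O \right)} = - (2 - -1) + 3 = - (2 + 1) + 3 = \left(-1\right) 3 + 3 = -3 + 3 = 0$)
$P{\left(D \right)} = -4$ ($P{\left(D \right)} = -4 + \left(-1\right) 0 \left(D - D\right) = -4 + 0 \cdot 0 = -4 + 0 = -4$)
$18 \left(P{\left(4 \right)} - 23\right) = 18 \left(-4 - 23\right) = 18 \left(-27\right) = -486$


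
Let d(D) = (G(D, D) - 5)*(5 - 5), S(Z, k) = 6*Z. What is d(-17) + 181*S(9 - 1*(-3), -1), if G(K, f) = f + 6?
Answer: 13032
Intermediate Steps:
G(K, f) = 6 + f
d(D) = 0 (d(D) = ((6 + D) - 5)*(5 - 5) = (1 + D)*0 = 0)
d(-17) + 181*S(9 - 1*(-3), -1) = 0 + 181*(6*(9 - 1*(-3))) = 0 + 181*(6*(9 + 3)) = 0 + 181*(6*12) = 0 + 181*72 = 0 + 13032 = 13032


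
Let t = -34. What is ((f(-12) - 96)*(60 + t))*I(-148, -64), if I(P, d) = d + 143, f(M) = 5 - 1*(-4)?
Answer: -178698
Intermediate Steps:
f(M) = 9 (f(M) = 5 + 4 = 9)
I(P, d) = 143 + d
((f(-12) - 96)*(60 + t))*I(-148, -64) = ((9 - 96)*(60 - 34))*(143 - 64) = -87*26*79 = -2262*79 = -178698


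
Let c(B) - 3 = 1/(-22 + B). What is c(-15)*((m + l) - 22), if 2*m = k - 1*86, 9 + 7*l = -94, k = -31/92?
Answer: -5658895/23828 ≈ -237.49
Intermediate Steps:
k = -31/92 (k = -31*1/92 = -31/92 ≈ -0.33696)
c(B) = 3 + 1/(-22 + B)
l = -103/7 (l = -9/7 + (⅐)*(-94) = -9/7 - 94/7 = -103/7 ≈ -14.714)
m = -7943/184 (m = (-31/92 - 1*86)/2 = (-31/92 - 86)/2 = (½)*(-7943/92) = -7943/184 ≈ -43.168)
c(-15)*((m + l) - 22) = ((-65 + 3*(-15))/(-22 - 15))*((-7943/184 - 103/7) - 22) = ((-65 - 45)/(-37))*(-74553/1288 - 22) = -1/37*(-110)*(-102889/1288) = (110/37)*(-102889/1288) = -5658895/23828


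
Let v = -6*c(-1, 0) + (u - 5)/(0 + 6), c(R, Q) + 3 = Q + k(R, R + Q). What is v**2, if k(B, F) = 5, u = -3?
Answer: 1600/9 ≈ 177.78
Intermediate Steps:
c(R, Q) = 2 + Q (c(R, Q) = -3 + (Q + 5) = -3 + (5 + Q) = 2 + Q)
v = -40/3 (v = -6*(2 + 0) + (-3 - 5)/(0 + 6) = -6*2 - 8/6 = -12 - 8*1/6 = -12 - 4/3 = -40/3 ≈ -13.333)
v**2 = (-40/3)**2 = 1600/9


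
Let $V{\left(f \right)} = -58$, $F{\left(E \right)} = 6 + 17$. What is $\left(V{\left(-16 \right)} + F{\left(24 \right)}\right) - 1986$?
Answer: $-2021$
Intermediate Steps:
$F{\left(E \right)} = 23$
$\left(V{\left(-16 \right)} + F{\left(24 \right)}\right) - 1986 = \left(-58 + 23\right) - 1986 = -35 - 1986 = -2021$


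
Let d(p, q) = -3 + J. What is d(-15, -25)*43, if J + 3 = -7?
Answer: -559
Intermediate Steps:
J = -10 (J = -3 - 7 = -10)
d(p, q) = -13 (d(p, q) = -3 - 10 = -13)
d(-15, -25)*43 = -13*43 = -559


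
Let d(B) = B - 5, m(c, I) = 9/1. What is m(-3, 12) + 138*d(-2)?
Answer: -957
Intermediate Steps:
m(c, I) = 9 (m(c, I) = 9*1 = 9)
d(B) = -5 + B
m(-3, 12) + 138*d(-2) = 9 + 138*(-5 - 2) = 9 + 138*(-7) = 9 - 966 = -957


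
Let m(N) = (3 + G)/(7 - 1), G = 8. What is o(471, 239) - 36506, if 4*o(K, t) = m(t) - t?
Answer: -877567/24 ≈ -36565.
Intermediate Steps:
m(N) = 11/6 (m(N) = (3 + 8)/(7 - 1) = 11/6)
o(K, t) = 11/24 - t/4 (o(K, t) = (11/6 - t)/4 = 11/24 - t/4)
o(471, 239) - 36506 = (11/24 - ¼*239) - 36506 = (11/24 - 239/4) - 36506 = -1423/24 - 36506 = -877567/24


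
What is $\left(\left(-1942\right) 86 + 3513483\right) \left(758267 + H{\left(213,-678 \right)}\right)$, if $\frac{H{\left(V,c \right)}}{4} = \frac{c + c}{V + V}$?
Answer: $\frac{180160790118963}{71} \approx 2.5375 \cdot 10^{12}$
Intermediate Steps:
$H{\left(V,c \right)} = \frac{4 c}{V}$ ($H{\left(V,c \right)} = 4 \frac{c + c}{V + V} = 4 \frac{2 c}{2 V} = 4 \cdot 2 c \frac{1}{2 V} = 4 \frac{c}{V} = \frac{4 c}{V}$)
$\left(\left(-1942\right) 86 + 3513483\right) \left(758267 + H{\left(213,-678 \right)}\right) = \left(\left(-1942\right) 86 + 3513483\right) \left(758267 + 4 \left(-678\right) \frac{1}{213}\right) = \left(-167012 + 3513483\right) \left(758267 + 4 \left(-678\right) \frac{1}{213}\right) = 3346471 \left(758267 - \frac{904}{71}\right) = 3346471 \cdot \frac{53836053}{71} = \frac{180160790118963}{71}$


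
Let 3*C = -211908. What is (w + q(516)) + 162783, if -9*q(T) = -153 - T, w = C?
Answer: 276664/3 ≈ 92221.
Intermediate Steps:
C = -70636 (C = (⅓)*(-211908) = -70636)
w = -70636
q(T) = 17 + T/9 (q(T) = -(-153 - T)/9 = 17 + T/9)
(w + q(516)) + 162783 = (-70636 + (17 + (⅑)*516)) + 162783 = (-70636 + (17 + 172/3)) + 162783 = (-70636 + 223/3) + 162783 = -211685/3 + 162783 = 276664/3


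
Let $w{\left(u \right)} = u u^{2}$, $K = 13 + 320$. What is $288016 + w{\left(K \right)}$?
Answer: $37214053$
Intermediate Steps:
$K = 333$
$w{\left(u \right)} = u^{3}$
$288016 + w{\left(K \right)} = 288016 + 333^{3} = 288016 + 36926037 = 37214053$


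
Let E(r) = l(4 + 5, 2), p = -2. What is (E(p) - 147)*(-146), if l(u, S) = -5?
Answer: 22192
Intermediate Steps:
E(r) = -5
(E(p) - 147)*(-146) = (-5 - 147)*(-146) = -152*(-146) = 22192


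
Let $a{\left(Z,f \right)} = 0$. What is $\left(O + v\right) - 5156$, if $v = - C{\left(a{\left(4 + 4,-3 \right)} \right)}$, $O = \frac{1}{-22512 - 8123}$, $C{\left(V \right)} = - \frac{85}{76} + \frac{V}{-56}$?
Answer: $- \frac{12001904661}{2328260} \approx -5154.9$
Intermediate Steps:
$C{\left(V \right)} = - \frac{85}{76} - \frac{V}{56}$ ($C{\left(V \right)} = \left(-85\right) \frac{1}{76} + V \left(- \frac{1}{56}\right) = - \frac{85}{76} - \frac{V}{56}$)
$O = - \frac{1}{30635}$ ($O = \frac{1}{-30635} = - \frac{1}{30635} \approx -3.2642 \cdot 10^{-5}$)
$v = \frac{85}{76}$ ($v = - (- \frac{85}{76} - 0) = - (- \frac{85}{76} + 0) = \left(-1\right) \left(- \frac{85}{76}\right) = \frac{85}{76} \approx 1.1184$)
$\left(O + v\right) - 5156 = \left(- \frac{1}{30635} + \frac{85}{76}\right) - 5156 = \frac{2603899}{2328260} - 5156 = - \frac{12001904661}{2328260}$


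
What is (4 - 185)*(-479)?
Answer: 86699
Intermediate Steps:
(4 - 185)*(-479) = -181*(-479) = 86699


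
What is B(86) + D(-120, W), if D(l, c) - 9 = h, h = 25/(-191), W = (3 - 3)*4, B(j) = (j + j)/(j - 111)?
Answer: 9498/4775 ≈ 1.9891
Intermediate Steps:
B(j) = 2*j/(-111 + j) (B(j) = (2*j)/(-111 + j) = 2*j/(-111 + j))
W = 0 (W = 0*4 = 0)
h = -25/191 (h = 25*(-1/191) = -25/191 ≈ -0.13089)
D(l, c) = 1694/191 (D(l, c) = 9 - 25/191 = 1694/191)
B(86) + D(-120, W) = 2*86/(-111 + 86) + 1694/191 = 2*86/(-25) + 1694/191 = 2*86*(-1/25) + 1694/191 = -172/25 + 1694/191 = 9498/4775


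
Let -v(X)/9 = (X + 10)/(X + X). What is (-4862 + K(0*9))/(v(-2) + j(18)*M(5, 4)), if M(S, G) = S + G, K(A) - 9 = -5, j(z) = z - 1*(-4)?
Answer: -2429/108 ≈ -22.491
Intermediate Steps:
j(z) = 4 + z (j(z) = z + 4 = 4 + z)
v(X) = -9*(10 + X)/(2*X) (v(X) = -9*(X + 10)/(X + X) = -9*(10 + X)/(2*X))
K(A) = 4 (K(A) = 9 - 5 = 4)
M(S, G) = G + S
(-4862 + K(0*9))/(v(-2) + j(18)*M(5, 4)) = (-4862 + 4)/((-9/2 - 45/(-2)) + (4 + 18)*(4 + 5)) = -4858/((-9/2 - 45*(-½)) + 22*9) = -4858/((-9/2 + 45/2) + 198) = -4858/(18 + 198) = -4858/216 = -4858*1/216 = -2429/108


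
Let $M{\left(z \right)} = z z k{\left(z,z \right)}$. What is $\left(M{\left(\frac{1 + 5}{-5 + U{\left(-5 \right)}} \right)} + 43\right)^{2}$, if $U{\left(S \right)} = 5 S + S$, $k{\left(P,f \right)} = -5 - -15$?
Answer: $\frac{112508449}{60025} \approx 1874.4$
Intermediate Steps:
$k{\left(P,f \right)} = 10$ ($k{\left(P,f \right)} = -5 + 15 = 10$)
$U{\left(S \right)} = 6 S$
$M{\left(z \right)} = 10 z^{2}$ ($M{\left(z \right)} = z z 10 = z^{2} \cdot 10 = 10 z^{2}$)
$\left(M{\left(\frac{1 + 5}{-5 + U{\left(-5 \right)}} \right)} + 43\right)^{2} = \left(10 \left(\frac{1 + 5}{-5 + 6 \left(-5\right)}\right)^{2} + 43\right)^{2} = \left(10 \left(\frac{6}{-5 - 30}\right)^{2} + 43\right)^{2} = \left(10 \left(\frac{6}{-35}\right)^{2} + 43\right)^{2} = \left(10 \left(6 \left(- \frac{1}{35}\right)\right)^{2} + 43\right)^{2} = \left(10 \left(- \frac{6}{35}\right)^{2} + 43\right)^{2} = \left(10 \cdot \frac{36}{1225} + 43\right)^{2} = \left(\frac{72}{245} + 43\right)^{2} = \left(\frac{10607}{245}\right)^{2} = \frac{112508449}{60025}$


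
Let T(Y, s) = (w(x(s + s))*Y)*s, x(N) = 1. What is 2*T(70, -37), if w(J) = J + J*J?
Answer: -10360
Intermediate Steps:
w(J) = J + J**2
T(Y, s) = 2*Y*s (T(Y, s) = ((1*(1 + 1))*Y)*s = ((1*2)*Y)*s = (2*Y)*s = 2*Y*s)
2*T(70, -37) = 2*(2*70*(-37)) = 2*(-5180) = -10360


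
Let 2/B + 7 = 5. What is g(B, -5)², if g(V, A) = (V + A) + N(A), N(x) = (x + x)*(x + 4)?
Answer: 16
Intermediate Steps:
N(x) = 2*x*(4 + x) (N(x) = (2*x)*(4 + x) = 2*x*(4 + x))
B = -1 (B = 2/(-7 + 5) = 2/(-2) = 2*(-½) = -1)
g(V, A) = A + V + 2*A*(4 + A) (g(V, A) = (V + A) + 2*A*(4 + A) = (A + V) + 2*A*(4 + A) = A + V + 2*A*(4 + A))
g(B, -5)² = (-5 - 1 + 2*(-5)*(4 - 5))² = (-5 - 1 + 2*(-5)*(-1))² = (-5 - 1 + 10)² = 4² = 16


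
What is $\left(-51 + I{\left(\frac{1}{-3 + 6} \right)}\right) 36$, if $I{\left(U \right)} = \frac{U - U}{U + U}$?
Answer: $-1836$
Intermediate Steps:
$I{\left(U \right)} = 0$ ($I{\left(U \right)} = \frac{0}{2 U} = 0 \frac{1}{2 U} = 0$)
$\left(-51 + I{\left(\frac{1}{-3 + 6} \right)}\right) 36 = \left(-51 + 0\right) 36 = \left(-51\right) 36 = -1836$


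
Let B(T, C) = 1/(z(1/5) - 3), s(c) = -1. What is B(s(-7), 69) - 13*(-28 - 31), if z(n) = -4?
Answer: 5368/7 ≈ 766.86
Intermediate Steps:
B(T, C) = -1/7 (B(T, C) = 1/(-4 - 3) = 1/(-7) = -1/7)
B(s(-7), 69) - 13*(-28 - 31) = -1/7 - 13*(-28 - 31) = -1/7 - 13*(-59) = -1/7 + 767 = 5368/7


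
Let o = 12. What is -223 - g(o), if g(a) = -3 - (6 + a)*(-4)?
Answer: -292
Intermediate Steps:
g(a) = 21 + 4*a (g(a) = -3 - (-24 - 4*a) = -3 + (24 + 4*a) = 21 + 4*a)
-223 - g(o) = -223 - (21 + 4*12) = -223 - (21 + 48) = -223 - 1*69 = -223 - 69 = -292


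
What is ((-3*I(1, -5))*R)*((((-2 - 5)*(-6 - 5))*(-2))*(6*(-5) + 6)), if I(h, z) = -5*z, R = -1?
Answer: 277200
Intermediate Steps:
((-3*I(1, -5))*R)*((((-2 - 5)*(-6 - 5))*(-2))*(6*(-5) + 6)) = (-(-15)*(-5)*(-1))*((((-2 - 5)*(-6 - 5))*(-2))*(6*(-5) + 6)) = (-3*25*(-1))*((-7*(-11)*(-2))*(-30 + 6)) = (-75*(-1))*((77*(-2))*(-24)) = 75*(-154*(-24)) = 75*3696 = 277200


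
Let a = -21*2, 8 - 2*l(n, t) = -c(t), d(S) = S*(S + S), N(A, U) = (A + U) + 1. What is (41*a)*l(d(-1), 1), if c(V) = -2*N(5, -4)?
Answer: -3444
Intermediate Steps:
N(A, U) = 1 + A + U
c(V) = -4 (c(V) = -2*(1 + 5 - 4) = -2*2 = -4)
d(S) = 2*S² (d(S) = S*(2*S) = 2*S²)
l(n, t) = 2 (l(n, t) = 4 - (-1)*(-4)/2 = 4 - ½*4 = 4 - 2 = 2)
a = -42
(41*a)*l(d(-1), 1) = (41*(-42))*2 = -1722*2 = -3444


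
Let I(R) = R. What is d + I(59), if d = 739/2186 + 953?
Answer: 2212971/2186 ≈ 1012.3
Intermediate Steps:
d = 2083997/2186 (d = 739*(1/2186) + 953 = 739/2186 + 953 = 2083997/2186 ≈ 953.34)
d + I(59) = 2083997/2186 + 59 = 2212971/2186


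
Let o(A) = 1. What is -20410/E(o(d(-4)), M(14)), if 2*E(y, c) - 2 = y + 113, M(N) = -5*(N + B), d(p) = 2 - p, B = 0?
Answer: -10205/29 ≈ -351.90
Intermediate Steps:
M(N) = -5*N (M(N) = -5*(N + 0) = -5*N)
E(y, c) = 115/2 + y/2 (E(y, c) = 1 + (y + 113)/2 = 1 + (113 + y)/2 = 1 + (113/2 + y/2) = 115/2 + y/2)
-20410/E(o(d(-4)), M(14)) = -20410/(115/2 + (1/2)*1) = -20410/(115/2 + 1/2) = -20410/58 = -20410*1/58 = -10205/29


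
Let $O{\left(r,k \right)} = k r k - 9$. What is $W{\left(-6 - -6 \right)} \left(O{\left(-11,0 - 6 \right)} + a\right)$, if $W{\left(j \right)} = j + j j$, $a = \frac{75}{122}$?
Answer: $0$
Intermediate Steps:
$a = \frac{75}{122}$ ($a = 75 \cdot \frac{1}{122} = \frac{75}{122} \approx 0.61475$)
$W{\left(j \right)} = j + j^{2}$
$O{\left(r,k \right)} = -9 + r k^{2}$ ($O{\left(r,k \right)} = r k^{2} - 9 = -9 + r k^{2}$)
$W{\left(-6 - -6 \right)} \left(O{\left(-11,0 - 6 \right)} + a\right) = \left(-6 - -6\right) \left(1 - 0\right) \left(\left(-9 - 11 \left(0 - 6\right)^{2}\right) + \frac{75}{122}\right) = \left(-6 + 6\right) \left(1 + \left(-6 + 6\right)\right) \left(\left(-9 - 11 \left(-6\right)^{2}\right) + \frac{75}{122}\right) = 0 \left(1 + 0\right) \left(\left(-9 - 396\right) + \frac{75}{122}\right) = 0 \cdot 1 \left(\left(-9 - 396\right) + \frac{75}{122}\right) = 0 \left(-405 + \frac{75}{122}\right) = 0 \left(- \frac{49335}{122}\right) = 0$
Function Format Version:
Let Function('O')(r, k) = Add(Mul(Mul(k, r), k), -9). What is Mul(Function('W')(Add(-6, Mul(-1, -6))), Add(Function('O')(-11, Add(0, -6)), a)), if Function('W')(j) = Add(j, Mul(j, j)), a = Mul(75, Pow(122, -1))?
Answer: 0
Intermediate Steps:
a = Rational(75, 122) (a = Mul(75, Rational(1, 122)) = Rational(75, 122) ≈ 0.61475)
Function('W')(j) = Add(j, Pow(j, 2))
Function('O')(r, k) = Add(-9, Mul(r, Pow(k, 2))) (Function('O')(r, k) = Add(Mul(r, Pow(k, 2)), -9) = Add(-9, Mul(r, Pow(k, 2))))
Mul(Function('W')(Add(-6, Mul(-1, -6))), Add(Function('O')(-11, Add(0, -6)), a)) = Mul(Mul(Add(-6, Mul(-1, -6)), Add(1, Add(-6, Mul(-1, -6)))), Add(Add(-9, Mul(-11, Pow(Add(0, -6), 2))), Rational(75, 122))) = Mul(Mul(Add(-6, 6), Add(1, Add(-6, 6))), Add(Add(-9, Mul(-11, Pow(-6, 2))), Rational(75, 122))) = Mul(Mul(0, Add(1, 0)), Add(Add(-9, Mul(-11, 36)), Rational(75, 122))) = Mul(Mul(0, 1), Add(Add(-9, -396), Rational(75, 122))) = Mul(0, Add(-405, Rational(75, 122))) = Mul(0, Rational(-49335, 122)) = 0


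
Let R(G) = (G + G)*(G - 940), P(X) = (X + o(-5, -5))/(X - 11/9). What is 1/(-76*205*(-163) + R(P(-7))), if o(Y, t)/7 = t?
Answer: 1369/3463554862 ≈ 3.9526e-7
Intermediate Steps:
o(Y, t) = 7*t
P(X) = (-35 + X)/(-11/9 + X) (P(X) = (X + 7*(-5))/(X - 11/9) = (X - 35)/(X - 11*⅑) = (-35 + X)/(X - 11/9) = (-35 + X)/(-11/9 + X))
R(G) = 2*G*(-940 + G) (R(G) = (2*G)*(-940 + G) = 2*G*(-940 + G))
1/(-76*205*(-163) + R(P(-7))) = 1/(-76*205*(-163) + 2*(9*(-35 - 7)/(-11 + 9*(-7)))*(-940 + 9*(-35 - 7)/(-11 + 9*(-7)))) = 1/(-15580*(-163) + 2*(9*(-42)/(-11 - 63))*(-940 + 9*(-42)/(-11 - 63))) = 1/(2539540 + 2*(9*(-42)/(-74))*(-940 + 9*(-42)/(-74))) = 1/(2539540 + 2*(9*(-1/74)*(-42))*(-940 + 9*(-1/74)*(-42))) = 1/(2539540 + 2*(189/37)*(-940 + 189/37)) = 1/(2539540 + 2*(189/37)*(-34591/37)) = 1/(2539540 - 13075398/1369) = 1/(3463554862/1369) = 1369/3463554862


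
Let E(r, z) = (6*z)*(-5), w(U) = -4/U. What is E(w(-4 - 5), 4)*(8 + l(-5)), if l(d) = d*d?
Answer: -3960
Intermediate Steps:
l(d) = d²
E(r, z) = -30*z
E(w(-4 - 5), 4)*(8 + l(-5)) = (-30*4)*(8 + (-5)²) = -120*(8 + 25) = -120*33 = -3960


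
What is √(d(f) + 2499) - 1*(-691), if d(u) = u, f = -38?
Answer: 691 + √2461 ≈ 740.61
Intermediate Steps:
√(d(f) + 2499) - 1*(-691) = √(-38 + 2499) - 1*(-691) = √2461 + 691 = 691 + √2461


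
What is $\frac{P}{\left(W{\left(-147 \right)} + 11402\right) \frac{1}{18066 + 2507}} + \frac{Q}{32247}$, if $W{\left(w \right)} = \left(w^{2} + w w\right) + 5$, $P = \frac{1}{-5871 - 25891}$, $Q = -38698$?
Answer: $- \frac{67141664394031}{55948520814750} \approx -1.2001$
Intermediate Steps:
$P = - \frac{1}{31762}$ ($P = \frac{1}{-31762} = - \frac{1}{31762} \approx -3.1484 \cdot 10^{-5}$)
$W{\left(w \right)} = 5 + 2 w^{2}$ ($W{\left(w \right)} = \left(w^{2} + w^{2}\right) + 5 = 2 w^{2} + 5 = 5 + 2 w^{2}$)
$\frac{P}{\left(W{\left(-147 \right)} + 11402\right) \frac{1}{18066 + 2507}} + \frac{Q}{32247} = - \frac{1}{31762 \frac{\left(5 + 2 \left(-147\right)^{2}\right) + 11402}{18066 + 2507}} - \frac{38698}{32247} = - \frac{1}{31762 \frac{\left(5 + 2 \cdot 21609\right) + 11402}{20573}} - \frac{38698}{32247} = - \frac{1}{31762 \left(\left(5 + 43218\right) + 11402\right) \frac{1}{20573}} - \frac{38698}{32247} = - \frac{1}{31762 \left(43223 + 11402\right) \frac{1}{20573}} - \frac{38698}{32247} = - \frac{1}{31762 \cdot 54625 \cdot \frac{1}{20573}} - \frac{38698}{32247} = - \frac{1}{31762 \cdot \frac{54625}{20573}} - \frac{38698}{32247} = \left(- \frac{1}{31762}\right) \frac{20573}{54625} - \frac{38698}{32247} = - \frac{20573}{1734999250} - \frac{38698}{32247} = - \frac{67141664394031}{55948520814750}$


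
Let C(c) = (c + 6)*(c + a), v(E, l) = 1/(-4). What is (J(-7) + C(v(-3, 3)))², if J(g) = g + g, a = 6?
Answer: 93025/256 ≈ 363.38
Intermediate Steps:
v(E, l) = -¼
C(c) = (6 + c)² (C(c) = (c + 6)*(c + 6) = (6 + c)*(6 + c) = (6 + c)²)
J(g) = 2*g
(J(-7) + C(v(-3, 3)))² = (2*(-7) + (36 + (-¼)² + 12*(-¼)))² = (-14 + (36 + 1/16 - 3))² = (-14 + 529/16)² = (305/16)² = 93025/256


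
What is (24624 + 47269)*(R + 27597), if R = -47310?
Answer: -1417226709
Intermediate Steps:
(24624 + 47269)*(R + 27597) = (24624 + 47269)*(-47310 + 27597) = 71893*(-19713) = -1417226709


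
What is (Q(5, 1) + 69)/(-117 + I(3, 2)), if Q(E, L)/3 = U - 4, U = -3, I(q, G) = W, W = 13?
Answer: -6/13 ≈ -0.46154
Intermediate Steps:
I(q, G) = 13
Q(E, L) = -21 (Q(E, L) = 3*(-3 - 4) = 3*(-7) = -21)
(Q(5, 1) + 69)/(-117 + I(3, 2)) = (-21 + 69)/(-117 + 13) = 48/(-104) = -1/104*48 = -6/13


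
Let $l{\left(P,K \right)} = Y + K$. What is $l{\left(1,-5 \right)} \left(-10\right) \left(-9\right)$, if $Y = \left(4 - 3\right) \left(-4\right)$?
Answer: $-810$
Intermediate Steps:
$Y = -4$ ($Y = 1 \left(-4\right) = -4$)
$l{\left(P,K \right)} = -4 + K$
$l{\left(1,-5 \right)} \left(-10\right) \left(-9\right) = \left(-4 - 5\right) \left(-10\right) \left(-9\right) = \left(-9\right) \left(-10\right) \left(-9\right) = 90 \left(-9\right) = -810$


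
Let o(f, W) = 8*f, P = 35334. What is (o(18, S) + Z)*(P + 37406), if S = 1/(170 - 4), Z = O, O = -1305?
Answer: -84451140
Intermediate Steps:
Z = -1305
S = 1/166 ≈ 0.0060241
(o(18, S) + Z)*(P + 37406) = (8*18 - 1305)*(35334 + 37406) = (144 - 1305)*72740 = -1161*72740 = -84451140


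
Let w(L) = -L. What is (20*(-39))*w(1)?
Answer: 780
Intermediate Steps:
(20*(-39))*w(1) = (20*(-39))*(-1*1) = -780*(-1) = 780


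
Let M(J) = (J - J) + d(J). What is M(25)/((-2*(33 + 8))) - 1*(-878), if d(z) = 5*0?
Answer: 878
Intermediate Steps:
d(z) = 0
M(J) = 0 (M(J) = (J - J) + 0 = 0 + 0 = 0)
M(25)/((-2*(33 + 8))) - 1*(-878) = 0/((-2*(33 + 8))) - 1*(-878) = 0/((-2*41)) + 878 = 0/(-82) + 878 = 0*(-1/82) + 878 = 0 + 878 = 878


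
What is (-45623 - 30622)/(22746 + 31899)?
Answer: -5083/3643 ≈ -1.3953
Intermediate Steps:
(-45623 - 30622)/(22746 + 31899) = -76245/54645 = -76245*1/54645 = -5083/3643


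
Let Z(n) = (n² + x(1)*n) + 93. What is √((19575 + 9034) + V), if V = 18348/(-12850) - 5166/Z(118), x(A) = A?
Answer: √5715669113737/14135 ≈ 169.14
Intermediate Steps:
Z(n) = 93 + n + n² (Z(n) = (n² + 1*n) + 93 = (n² + n) + 93 = (n + n²) + 93 = 93 + n + n²)
V = -126744/70675 (V = 18348/(-12850) - 5166/(93 + 118 + 118²) = 18348*(-1/12850) - 5166/(93 + 118 + 13924) = -9174/6425 - 5166/14135 = -126744/70675 ≈ -1.7933)
√((19575 + 9034) + V) = √((19575 + 9034) - 126744/70675) = √(28609 - 126744/70675) = √(2021814331/70675) = √5715669113737/14135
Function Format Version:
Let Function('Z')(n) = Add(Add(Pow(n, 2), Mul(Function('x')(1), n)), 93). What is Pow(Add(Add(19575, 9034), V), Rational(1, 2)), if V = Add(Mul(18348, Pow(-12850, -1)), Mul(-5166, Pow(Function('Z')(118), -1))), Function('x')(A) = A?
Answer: Mul(Rational(1, 14135), Pow(5715669113737, Rational(1, 2))) ≈ 169.14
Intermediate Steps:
Function('Z')(n) = Add(93, n, Pow(n, 2)) (Function('Z')(n) = Add(Add(Pow(n, 2), Mul(1, n)), 93) = Add(Add(Pow(n, 2), n), 93) = Add(Add(n, Pow(n, 2)), 93) = Add(93, n, Pow(n, 2)))
V = Rational(-126744, 70675) (V = Add(Mul(18348, Pow(-12850, -1)), Mul(-5166, Pow(Add(93, 118, Pow(118, 2)), -1))) = Add(Mul(18348, Rational(-1, 12850)), Mul(-5166, Pow(Add(93, 118, 13924), -1))) = Add(Rational(-9174, 6425), Mul(-5166, Pow(14135, -1))) = Add(Rational(-9174, 6425), Mul(-5166, Rational(1, 14135))) = Add(Rational(-9174, 6425), Rational(-5166, 14135)) = Rational(-126744, 70675) ≈ -1.7933)
Pow(Add(Add(19575, 9034), V), Rational(1, 2)) = Pow(Add(Add(19575, 9034), Rational(-126744, 70675)), Rational(1, 2)) = Pow(Add(28609, Rational(-126744, 70675)), Rational(1, 2)) = Pow(Rational(2021814331, 70675), Rational(1, 2)) = Mul(Rational(1, 14135), Pow(5715669113737, Rational(1, 2)))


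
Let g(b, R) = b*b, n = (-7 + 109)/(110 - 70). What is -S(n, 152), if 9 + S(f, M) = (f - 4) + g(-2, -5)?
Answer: 129/20 ≈ 6.4500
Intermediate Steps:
n = 51/20 (n = 102/40 = 102*(1/40) = 51/20 ≈ 2.5500)
g(b, R) = b²
S(f, M) = -9 + f (S(f, M) = -9 + ((f - 4) + (-2)²) = -9 + ((-4 + f) + 4) = -9 + f)
-S(n, 152) = -(-9 + 51/20) = -1*(-129/20) = 129/20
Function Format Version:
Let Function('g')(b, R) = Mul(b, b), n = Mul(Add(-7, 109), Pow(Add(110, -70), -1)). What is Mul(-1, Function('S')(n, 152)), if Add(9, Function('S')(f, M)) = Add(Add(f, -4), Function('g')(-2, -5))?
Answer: Rational(129, 20) ≈ 6.4500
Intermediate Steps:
n = Rational(51, 20) (n = Mul(102, Pow(40, -1)) = Mul(102, Rational(1, 40)) = Rational(51, 20) ≈ 2.5500)
Function('g')(b, R) = Pow(b, 2)
Function('S')(f, M) = Add(-9, f) (Function('S')(f, M) = Add(-9, Add(Add(f, -4), Pow(-2, 2))) = Add(-9, Add(Add(-4, f), 4)) = Add(-9, f))
Mul(-1, Function('S')(n, 152)) = Mul(-1, Add(-9, Rational(51, 20))) = Mul(-1, Rational(-129, 20)) = Rational(129, 20)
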